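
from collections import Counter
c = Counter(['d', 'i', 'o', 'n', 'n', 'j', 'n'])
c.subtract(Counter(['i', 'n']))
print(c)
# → Counter({'n': 2, 'd': 1, 'o': 1, 'j': 1, 'i': 0})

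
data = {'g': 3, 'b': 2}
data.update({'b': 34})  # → {'g': 3, 'b': 34}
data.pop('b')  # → 34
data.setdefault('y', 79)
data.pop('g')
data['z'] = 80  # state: {'y': 79, 'z': 80}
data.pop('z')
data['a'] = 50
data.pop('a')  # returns 50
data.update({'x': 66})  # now {'y': 79, 'x': 66}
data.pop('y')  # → 79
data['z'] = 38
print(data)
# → {'x': 66, 'z': 38}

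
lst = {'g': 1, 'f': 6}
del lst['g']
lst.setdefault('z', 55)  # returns 55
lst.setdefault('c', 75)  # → 75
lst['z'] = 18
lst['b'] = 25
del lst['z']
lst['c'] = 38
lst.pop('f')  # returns 6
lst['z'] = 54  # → {'c': 38, 'b': 25, 'z': 54}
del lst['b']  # {'c': 38, 'z': 54}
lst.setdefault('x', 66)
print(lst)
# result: {'c': 38, 'z': 54, 'x': 66}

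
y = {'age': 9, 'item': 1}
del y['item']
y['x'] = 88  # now {'age': 9, 'x': 88}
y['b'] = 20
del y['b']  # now {'age': 9, 'x': 88}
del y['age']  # {'x': 88}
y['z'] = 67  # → {'x': 88, 'z': 67}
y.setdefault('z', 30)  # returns 67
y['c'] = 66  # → {'x': 88, 'z': 67, 'c': 66}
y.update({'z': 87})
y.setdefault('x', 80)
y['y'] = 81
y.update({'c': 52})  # {'x': 88, 'z': 87, 'c': 52, 'y': 81}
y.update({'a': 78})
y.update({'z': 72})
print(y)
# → {'x': 88, 'z': 72, 'c': 52, 'y': 81, 'a': 78}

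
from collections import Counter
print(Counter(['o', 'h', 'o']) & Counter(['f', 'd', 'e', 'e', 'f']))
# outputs Counter()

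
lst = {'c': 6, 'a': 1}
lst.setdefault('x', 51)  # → 51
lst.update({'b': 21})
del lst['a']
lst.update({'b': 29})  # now {'c': 6, 'x': 51, 'b': 29}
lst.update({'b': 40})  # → {'c': 6, 'x': 51, 'b': 40}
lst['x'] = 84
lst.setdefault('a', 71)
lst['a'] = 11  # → {'c': 6, 'x': 84, 'b': 40, 'a': 11}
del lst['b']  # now {'c': 6, 'x': 84, 'a': 11}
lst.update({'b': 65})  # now {'c': 6, 'x': 84, 'a': 11, 'b': 65}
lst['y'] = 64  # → {'c': 6, 'x': 84, 'a': 11, 'b': 65, 'y': 64}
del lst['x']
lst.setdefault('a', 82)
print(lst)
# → {'c': 6, 'a': 11, 'b': 65, 'y': 64}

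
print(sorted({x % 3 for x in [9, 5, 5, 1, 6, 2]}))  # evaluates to [0, 1, 2]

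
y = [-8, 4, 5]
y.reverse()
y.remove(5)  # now [4, -8]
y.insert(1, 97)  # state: [4, 97, -8]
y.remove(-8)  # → [4, 97]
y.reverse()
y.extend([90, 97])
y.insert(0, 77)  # [77, 97, 4, 90, 97]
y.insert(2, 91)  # [77, 97, 91, 4, 90, 97]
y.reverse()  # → [97, 90, 4, 91, 97, 77]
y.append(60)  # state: [97, 90, 4, 91, 97, 77, 60]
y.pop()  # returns 60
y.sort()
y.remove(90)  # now [4, 77, 91, 97, 97]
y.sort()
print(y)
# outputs [4, 77, 91, 97, 97]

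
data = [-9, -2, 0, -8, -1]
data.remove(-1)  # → [-9, -2, 0, -8]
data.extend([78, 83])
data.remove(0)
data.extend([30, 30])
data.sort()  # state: [-9, -8, -2, 30, 30, 78, 83]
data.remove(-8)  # [-9, -2, 30, 30, 78, 83]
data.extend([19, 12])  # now [-9, -2, 30, 30, 78, 83, 19, 12]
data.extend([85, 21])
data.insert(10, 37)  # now [-9, -2, 30, 30, 78, 83, 19, 12, 85, 21, 37]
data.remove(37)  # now [-9, -2, 30, 30, 78, 83, 19, 12, 85, 21]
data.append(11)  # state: [-9, -2, 30, 30, 78, 83, 19, 12, 85, 21, 11]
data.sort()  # [-9, -2, 11, 12, 19, 21, 30, 30, 78, 83, 85]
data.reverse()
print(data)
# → [85, 83, 78, 30, 30, 21, 19, 12, 11, -2, -9]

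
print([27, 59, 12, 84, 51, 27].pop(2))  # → 12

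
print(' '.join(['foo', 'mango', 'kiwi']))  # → foo mango kiwi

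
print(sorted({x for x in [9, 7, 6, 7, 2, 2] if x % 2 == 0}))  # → [2, 6]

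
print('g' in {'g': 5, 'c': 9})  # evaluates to True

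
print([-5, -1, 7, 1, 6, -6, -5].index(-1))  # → 1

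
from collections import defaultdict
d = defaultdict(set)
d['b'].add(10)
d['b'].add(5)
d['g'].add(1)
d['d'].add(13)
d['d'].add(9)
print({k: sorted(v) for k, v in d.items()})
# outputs {'b': [5, 10], 'g': [1], 'd': [9, 13]}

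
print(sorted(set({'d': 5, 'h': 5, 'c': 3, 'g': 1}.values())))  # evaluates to [1, 3, 5]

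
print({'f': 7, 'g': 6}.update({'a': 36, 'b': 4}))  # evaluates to None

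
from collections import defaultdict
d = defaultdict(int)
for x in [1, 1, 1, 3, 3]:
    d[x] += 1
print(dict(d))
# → {1: 3, 3: 2}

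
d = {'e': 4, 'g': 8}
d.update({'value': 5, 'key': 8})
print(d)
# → {'e': 4, 'g': 8, 'value': 5, 'key': 8}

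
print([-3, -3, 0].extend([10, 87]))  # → None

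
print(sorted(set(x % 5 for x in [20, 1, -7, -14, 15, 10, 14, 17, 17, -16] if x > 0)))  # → [0, 1, 2, 4]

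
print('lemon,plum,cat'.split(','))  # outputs ['lemon', 'plum', 'cat']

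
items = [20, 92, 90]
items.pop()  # 90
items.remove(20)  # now [92]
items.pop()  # 92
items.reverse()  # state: []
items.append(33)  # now [33]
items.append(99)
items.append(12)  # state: [33, 99, 12]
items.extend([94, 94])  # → [33, 99, 12, 94, 94]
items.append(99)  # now [33, 99, 12, 94, 94, 99]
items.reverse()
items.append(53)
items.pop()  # 53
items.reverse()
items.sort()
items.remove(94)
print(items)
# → [12, 33, 94, 99, 99]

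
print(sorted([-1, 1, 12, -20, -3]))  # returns [-20, -3, -1, 1, 12]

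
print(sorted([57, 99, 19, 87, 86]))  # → [19, 57, 86, 87, 99]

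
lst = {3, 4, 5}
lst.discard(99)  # {3, 4, 5}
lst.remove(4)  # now {3, 5}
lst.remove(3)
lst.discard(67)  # {5}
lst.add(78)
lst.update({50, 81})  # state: {5, 50, 78, 81}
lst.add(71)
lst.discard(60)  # {5, 50, 71, 78, 81}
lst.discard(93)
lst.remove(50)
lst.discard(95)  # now {5, 71, 78, 81}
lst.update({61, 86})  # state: {5, 61, 71, 78, 81, 86}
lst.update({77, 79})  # {5, 61, 71, 77, 78, 79, 81, 86}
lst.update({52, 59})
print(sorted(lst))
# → [5, 52, 59, 61, 71, 77, 78, 79, 81, 86]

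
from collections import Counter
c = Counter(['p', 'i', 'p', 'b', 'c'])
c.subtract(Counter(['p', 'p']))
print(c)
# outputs Counter({'i': 1, 'b': 1, 'c': 1, 'p': 0})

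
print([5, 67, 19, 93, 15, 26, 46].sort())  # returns None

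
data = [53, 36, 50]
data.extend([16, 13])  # [53, 36, 50, 16, 13]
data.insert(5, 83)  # [53, 36, 50, 16, 13, 83]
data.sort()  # [13, 16, 36, 50, 53, 83]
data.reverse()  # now [83, 53, 50, 36, 16, 13]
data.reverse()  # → [13, 16, 36, 50, 53, 83]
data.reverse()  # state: [83, 53, 50, 36, 16, 13]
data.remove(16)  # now [83, 53, 50, 36, 13]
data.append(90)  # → [83, 53, 50, 36, 13, 90]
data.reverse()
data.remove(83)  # [90, 13, 36, 50, 53]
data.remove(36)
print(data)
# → [90, 13, 50, 53]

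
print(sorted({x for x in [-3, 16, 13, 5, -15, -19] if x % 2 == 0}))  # [16]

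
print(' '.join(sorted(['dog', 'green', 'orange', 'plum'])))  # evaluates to dog green orange plum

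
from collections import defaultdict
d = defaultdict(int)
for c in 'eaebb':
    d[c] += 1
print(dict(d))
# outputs {'e': 2, 'a': 1, 'b': 2}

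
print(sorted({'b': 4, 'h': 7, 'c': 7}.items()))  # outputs [('b', 4), ('c', 7), ('h', 7)]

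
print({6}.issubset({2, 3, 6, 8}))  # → True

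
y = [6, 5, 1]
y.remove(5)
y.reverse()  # [1, 6]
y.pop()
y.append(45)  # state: [1, 45]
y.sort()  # [1, 45]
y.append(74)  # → [1, 45, 74]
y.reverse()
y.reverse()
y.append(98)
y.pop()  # 98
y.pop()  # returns 74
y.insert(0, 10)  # [10, 1, 45]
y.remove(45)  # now [10, 1]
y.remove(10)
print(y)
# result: [1]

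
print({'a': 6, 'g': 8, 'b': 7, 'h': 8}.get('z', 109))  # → 109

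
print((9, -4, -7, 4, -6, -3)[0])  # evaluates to 9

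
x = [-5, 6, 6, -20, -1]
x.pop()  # -1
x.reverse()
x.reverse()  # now [-5, 6, 6, -20]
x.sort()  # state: [-20, -5, 6, 6]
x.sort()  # [-20, -5, 6, 6]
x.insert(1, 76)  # [-20, 76, -5, 6, 6]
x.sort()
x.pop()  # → 76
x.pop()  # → 6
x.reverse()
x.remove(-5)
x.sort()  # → [-20, 6]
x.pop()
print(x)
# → [-20]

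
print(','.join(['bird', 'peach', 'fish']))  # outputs bird,peach,fish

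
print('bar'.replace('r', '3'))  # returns ba3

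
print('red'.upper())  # RED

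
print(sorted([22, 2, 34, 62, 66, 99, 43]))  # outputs [2, 22, 34, 43, 62, 66, 99]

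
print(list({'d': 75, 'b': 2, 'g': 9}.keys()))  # ['d', 'b', 'g']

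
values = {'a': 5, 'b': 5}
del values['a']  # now {'b': 5}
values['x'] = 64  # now {'b': 5, 'x': 64}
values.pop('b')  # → 5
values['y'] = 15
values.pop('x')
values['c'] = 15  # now {'y': 15, 'c': 15}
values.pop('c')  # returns 15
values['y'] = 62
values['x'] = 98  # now {'y': 62, 'x': 98}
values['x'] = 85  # {'y': 62, 'x': 85}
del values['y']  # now {'x': 85}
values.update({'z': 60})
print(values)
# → {'x': 85, 'z': 60}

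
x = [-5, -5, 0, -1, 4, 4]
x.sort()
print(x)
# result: [-5, -5, -1, 0, 4, 4]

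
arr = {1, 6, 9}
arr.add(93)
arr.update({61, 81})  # {1, 6, 9, 61, 81, 93}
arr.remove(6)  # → {1, 9, 61, 81, 93}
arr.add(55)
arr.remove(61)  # {1, 9, 55, 81, 93}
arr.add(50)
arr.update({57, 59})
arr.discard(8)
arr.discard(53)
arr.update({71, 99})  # {1, 9, 50, 55, 57, 59, 71, 81, 93, 99}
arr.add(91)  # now {1, 9, 50, 55, 57, 59, 71, 81, 91, 93, 99}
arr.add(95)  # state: {1, 9, 50, 55, 57, 59, 71, 81, 91, 93, 95, 99}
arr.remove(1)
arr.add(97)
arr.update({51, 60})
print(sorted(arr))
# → [9, 50, 51, 55, 57, 59, 60, 71, 81, 91, 93, 95, 97, 99]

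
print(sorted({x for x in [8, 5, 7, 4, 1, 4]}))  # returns [1, 4, 5, 7, 8]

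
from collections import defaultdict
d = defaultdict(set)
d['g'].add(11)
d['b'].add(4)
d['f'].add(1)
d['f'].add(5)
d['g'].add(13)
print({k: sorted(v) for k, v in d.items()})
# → {'g': [11, 13], 'b': [4], 'f': [1, 5]}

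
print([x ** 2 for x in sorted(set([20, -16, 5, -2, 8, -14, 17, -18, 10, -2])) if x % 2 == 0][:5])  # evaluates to [324, 256, 196, 4, 64]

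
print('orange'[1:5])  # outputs rang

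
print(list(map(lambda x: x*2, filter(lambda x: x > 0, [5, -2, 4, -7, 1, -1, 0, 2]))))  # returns [10, 8, 2, 4]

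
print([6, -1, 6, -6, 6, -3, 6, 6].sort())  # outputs None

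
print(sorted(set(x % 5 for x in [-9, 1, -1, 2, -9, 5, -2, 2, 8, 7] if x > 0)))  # [0, 1, 2, 3]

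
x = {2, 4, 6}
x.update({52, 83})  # {2, 4, 6, 52, 83}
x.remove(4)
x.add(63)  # {2, 6, 52, 63, 83}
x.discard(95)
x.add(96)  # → {2, 6, 52, 63, 83, 96}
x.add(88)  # {2, 6, 52, 63, 83, 88, 96}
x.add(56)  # {2, 6, 52, 56, 63, 83, 88, 96}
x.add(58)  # {2, 6, 52, 56, 58, 63, 83, 88, 96}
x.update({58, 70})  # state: {2, 6, 52, 56, 58, 63, 70, 83, 88, 96}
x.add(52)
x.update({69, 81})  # {2, 6, 52, 56, 58, 63, 69, 70, 81, 83, 88, 96}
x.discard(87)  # {2, 6, 52, 56, 58, 63, 69, 70, 81, 83, 88, 96}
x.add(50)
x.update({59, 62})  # {2, 6, 50, 52, 56, 58, 59, 62, 63, 69, 70, 81, 83, 88, 96}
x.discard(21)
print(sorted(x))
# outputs [2, 6, 50, 52, 56, 58, 59, 62, 63, 69, 70, 81, 83, 88, 96]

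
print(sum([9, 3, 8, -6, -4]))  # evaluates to 10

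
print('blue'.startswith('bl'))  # True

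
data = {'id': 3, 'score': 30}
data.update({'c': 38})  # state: {'id': 3, 'score': 30, 'c': 38}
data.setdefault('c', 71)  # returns 38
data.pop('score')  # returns 30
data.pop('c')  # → 38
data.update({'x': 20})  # {'id': 3, 'x': 20}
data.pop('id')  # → 3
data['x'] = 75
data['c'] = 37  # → {'x': 75, 'c': 37}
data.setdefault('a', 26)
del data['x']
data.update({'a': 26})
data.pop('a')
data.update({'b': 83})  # {'c': 37, 'b': 83}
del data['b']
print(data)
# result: {'c': 37}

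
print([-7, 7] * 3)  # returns [-7, 7, -7, 7, -7, 7]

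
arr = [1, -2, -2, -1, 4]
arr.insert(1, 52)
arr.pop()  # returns 4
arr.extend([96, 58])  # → [1, 52, -2, -2, -1, 96, 58]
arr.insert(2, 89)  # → [1, 52, 89, -2, -2, -1, 96, 58]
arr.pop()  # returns 58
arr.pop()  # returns 96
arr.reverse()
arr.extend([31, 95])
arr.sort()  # [-2, -2, -1, 1, 31, 52, 89, 95]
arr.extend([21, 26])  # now [-2, -2, -1, 1, 31, 52, 89, 95, 21, 26]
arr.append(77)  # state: [-2, -2, -1, 1, 31, 52, 89, 95, 21, 26, 77]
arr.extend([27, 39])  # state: [-2, -2, -1, 1, 31, 52, 89, 95, 21, 26, 77, 27, 39]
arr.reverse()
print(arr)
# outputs [39, 27, 77, 26, 21, 95, 89, 52, 31, 1, -1, -2, -2]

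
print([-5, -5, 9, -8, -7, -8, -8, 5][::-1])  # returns [5, -8, -8, -7, -8, 9, -5, -5]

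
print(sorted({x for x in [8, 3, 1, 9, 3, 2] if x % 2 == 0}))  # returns [2, 8]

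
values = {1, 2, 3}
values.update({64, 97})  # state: {1, 2, 3, 64, 97}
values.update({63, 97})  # {1, 2, 3, 63, 64, 97}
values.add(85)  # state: {1, 2, 3, 63, 64, 85, 97}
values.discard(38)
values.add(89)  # {1, 2, 3, 63, 64, 85, 89, 97}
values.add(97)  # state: {1, 2, 3, 63, 64, 85, 89, 97}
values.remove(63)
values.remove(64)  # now {1, 2, 3, 85, 89, 97}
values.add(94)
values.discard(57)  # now {1, 2, 3, 85, 89, 94, 97}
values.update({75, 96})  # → {1, 2, 3, 75, 85, 89, 94, 96, 97}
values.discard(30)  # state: {1, 2, 3, 75, 85, 89, 94, 96, 97}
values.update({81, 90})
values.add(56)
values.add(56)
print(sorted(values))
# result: [1, 2, 3, 56, 75, 81, 85, 89, 90, 94, 96, 97]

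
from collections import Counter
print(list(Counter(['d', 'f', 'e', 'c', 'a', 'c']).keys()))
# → ['d', 'f', 'e', 'c', 'a']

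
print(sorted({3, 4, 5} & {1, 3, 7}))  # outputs [3]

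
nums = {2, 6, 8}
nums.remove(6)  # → {2, 8}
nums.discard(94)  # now {2, 8}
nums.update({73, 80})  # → {2, 8, 73, 80}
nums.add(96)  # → {2, 8, 73, 80, 96}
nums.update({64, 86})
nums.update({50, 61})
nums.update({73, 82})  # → {2, 8, 50, 61, 64, 73, 80, 82, 86, 96}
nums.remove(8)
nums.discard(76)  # {2, 50, 61, 64, 73, 80, 82, 86, 96}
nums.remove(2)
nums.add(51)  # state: {50, 51, 61, 64, 73, 80, 82, 86, 96}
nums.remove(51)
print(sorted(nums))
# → [50, 61, 64, 73, 80, 82, 86, 96]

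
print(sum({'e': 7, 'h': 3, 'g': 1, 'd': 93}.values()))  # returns 104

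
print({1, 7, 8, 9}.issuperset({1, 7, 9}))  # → True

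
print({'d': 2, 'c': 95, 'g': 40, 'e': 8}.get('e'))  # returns 8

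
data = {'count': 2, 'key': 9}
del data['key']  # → {'count': 2}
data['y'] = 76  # {'count': 2, 'y': 76}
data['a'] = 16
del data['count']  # {'y': 76, 'a': 16}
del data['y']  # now {'a': 16}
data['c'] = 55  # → {'a': 16, 'c': 55}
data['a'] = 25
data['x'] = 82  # {'a': 25, 'c': 55, 'x': 82}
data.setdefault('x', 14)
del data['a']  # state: {'c': 55, 'x': 82}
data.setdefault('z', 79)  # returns 79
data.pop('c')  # 55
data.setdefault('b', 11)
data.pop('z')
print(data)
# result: {'x': 82, 'b': 11}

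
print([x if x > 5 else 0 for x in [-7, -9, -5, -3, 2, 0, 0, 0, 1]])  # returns [0, 0, 0, 0, 0, 0, 0, 0, 0]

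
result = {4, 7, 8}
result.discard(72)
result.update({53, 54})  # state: {4, 7, 8, 53, 54}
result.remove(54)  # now {4, 7, 8, 53}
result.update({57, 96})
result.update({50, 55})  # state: {4, 7, 8, 50, 53, 55, 57, 96}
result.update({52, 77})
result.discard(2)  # {4, 7, 8, 50, 52, 53, 55, 57, 77, 96}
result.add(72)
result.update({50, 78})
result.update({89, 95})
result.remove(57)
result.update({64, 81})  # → {4, 7, 8, 50, 52, 53, 55, 64, 72, 77, 78, 81, 89, 95, 96}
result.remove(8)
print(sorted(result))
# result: [4, 7, 50, 52, 53, 55, 64, 72, 77, 78, 81, 89, 95, 96]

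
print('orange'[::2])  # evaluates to oag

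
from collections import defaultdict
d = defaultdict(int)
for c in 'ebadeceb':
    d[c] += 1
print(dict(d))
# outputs {'e': 3, 'b': 2, 'a': 1, 'd': 1, 'c': 1}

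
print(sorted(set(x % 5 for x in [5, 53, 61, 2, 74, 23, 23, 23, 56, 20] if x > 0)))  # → [0, 1, 2, 3, 4]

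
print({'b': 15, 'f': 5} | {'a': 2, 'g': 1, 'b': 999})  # {'b': 999, 'f': 5, 'a': 2, 'g': 1}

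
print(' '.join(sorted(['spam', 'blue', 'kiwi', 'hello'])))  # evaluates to blue hello kiwi spam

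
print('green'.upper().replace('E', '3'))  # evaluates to GR33N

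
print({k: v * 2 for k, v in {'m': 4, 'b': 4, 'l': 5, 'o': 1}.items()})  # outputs {'m': 8, 'b': 8, 'l': 10, 'o': 2}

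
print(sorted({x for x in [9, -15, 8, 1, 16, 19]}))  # [-15, 1, 8, 9, 16, 19]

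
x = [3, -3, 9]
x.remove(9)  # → [3, -3]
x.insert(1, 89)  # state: [3, 89, -3]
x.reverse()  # [-3, 89, 3]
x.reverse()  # [3, 89, -3]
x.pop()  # -3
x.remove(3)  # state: [89]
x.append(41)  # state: [89, 41]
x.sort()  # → [41, 89]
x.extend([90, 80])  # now [41, 89, 90, 80]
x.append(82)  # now [41, 89, 90, 80, 82]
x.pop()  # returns 82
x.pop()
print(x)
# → [41, 89, 90]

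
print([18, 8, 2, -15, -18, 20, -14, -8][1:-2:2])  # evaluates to [8, -15, 20]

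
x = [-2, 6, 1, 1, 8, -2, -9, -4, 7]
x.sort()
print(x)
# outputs [-9, -4, -2, -2, 1, 1, 6, 7, 8]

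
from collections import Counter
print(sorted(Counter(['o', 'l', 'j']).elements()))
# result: ['j', 'l', 'o']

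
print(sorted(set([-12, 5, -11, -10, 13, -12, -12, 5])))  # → [-12, -11, -10, 5, 13]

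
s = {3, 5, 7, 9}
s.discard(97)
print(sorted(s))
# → [3, 5, 7, 9]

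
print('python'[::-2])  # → nhy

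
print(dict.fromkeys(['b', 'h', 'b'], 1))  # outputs {'b': 1, 'h': 1}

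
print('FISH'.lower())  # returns fish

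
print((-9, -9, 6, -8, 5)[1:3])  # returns (-9, 6)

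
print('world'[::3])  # wl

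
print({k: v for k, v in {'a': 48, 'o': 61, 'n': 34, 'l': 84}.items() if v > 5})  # {'a': 48, 'o': 61, 'n': 34, 'l': 84}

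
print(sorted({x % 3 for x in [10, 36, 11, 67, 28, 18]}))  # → [0, 1, 2]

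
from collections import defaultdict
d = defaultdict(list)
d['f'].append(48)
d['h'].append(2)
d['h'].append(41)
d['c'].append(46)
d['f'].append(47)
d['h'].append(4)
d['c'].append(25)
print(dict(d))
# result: {'f': [48, 47], 'h': [2, 41, 4], 'c': [46, 25]}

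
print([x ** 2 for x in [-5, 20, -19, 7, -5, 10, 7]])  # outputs [25, 400, 361, 49, 25, 100, 49]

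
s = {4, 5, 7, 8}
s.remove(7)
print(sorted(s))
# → [4, 5, 8]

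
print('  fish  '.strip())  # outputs fish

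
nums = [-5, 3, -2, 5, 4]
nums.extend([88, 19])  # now [-5, 3, -2, 5, 4, 88, 19]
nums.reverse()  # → [19, 88, 4, 5, -2, 3, -5]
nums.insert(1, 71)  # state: [19, 71, 88, 4, 5, -2, 3, -5]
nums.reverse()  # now [-5, 3, -2, 5, 4, 88, 71, 19]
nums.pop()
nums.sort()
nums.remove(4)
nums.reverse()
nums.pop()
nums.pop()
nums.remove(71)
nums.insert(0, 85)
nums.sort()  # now [3, 5, 85, 88]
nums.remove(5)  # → [3, 85, 88]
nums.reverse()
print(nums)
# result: [88, 85, 3]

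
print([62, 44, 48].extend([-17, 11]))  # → None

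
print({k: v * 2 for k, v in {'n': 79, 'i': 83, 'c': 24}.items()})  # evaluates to {'n': 158, 'i': 166, 'c': 48}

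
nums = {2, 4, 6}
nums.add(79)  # {2, 4, 6, 79}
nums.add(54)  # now {2, 4, 6, 54, 79}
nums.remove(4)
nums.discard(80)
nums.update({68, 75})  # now {2, 6, 54, 68, 75, 79}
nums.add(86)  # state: {2, 6, 54, 68, 75, 79, 86}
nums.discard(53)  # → {2, 6, 54, 68, 75, 79, 86}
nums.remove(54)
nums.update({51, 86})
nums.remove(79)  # {2, 6, 51, 68, 75, 86}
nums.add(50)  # {2, 6, 50, 51, 68, 75, 86}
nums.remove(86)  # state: {2, 6, 50, 51, 68, 75}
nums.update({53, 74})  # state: {2, 6, 50, 51, 53, 68, 74, 75}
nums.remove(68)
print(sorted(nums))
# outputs [2, 6, 50, 51, 53, 74, 75]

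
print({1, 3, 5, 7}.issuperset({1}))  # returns True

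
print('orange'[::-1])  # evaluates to egnaro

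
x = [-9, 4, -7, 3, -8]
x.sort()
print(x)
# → [-9, -8, -7, 3, 4]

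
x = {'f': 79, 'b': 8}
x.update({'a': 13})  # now {'f': 79, 'b': 8, 'a': 13}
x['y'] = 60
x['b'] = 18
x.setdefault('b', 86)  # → 18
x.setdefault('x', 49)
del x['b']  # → {'f': 79, 'a': 13, 'y': 60, 'x': 49}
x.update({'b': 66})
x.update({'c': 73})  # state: {'f': 79, 'a': 13, 'y': 60, 'x': 49, 'b': 66, 'c': 73}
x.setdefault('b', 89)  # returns 66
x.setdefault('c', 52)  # 73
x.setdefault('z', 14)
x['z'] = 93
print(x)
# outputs {'f': 79, 'a': 13, 'y': 60, 'x': 49, 'b': 66, 'c': 73, 'z': 93}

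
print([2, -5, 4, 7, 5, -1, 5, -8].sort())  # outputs None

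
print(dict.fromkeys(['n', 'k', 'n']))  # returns {'n': None, 'k': None}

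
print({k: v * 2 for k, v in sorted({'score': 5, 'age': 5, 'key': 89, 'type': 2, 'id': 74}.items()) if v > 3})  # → {'age': 10, 'id': 148, 'key': 178, 'score': 10}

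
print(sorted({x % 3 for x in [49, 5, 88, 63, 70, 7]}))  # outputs [0, 1, 2]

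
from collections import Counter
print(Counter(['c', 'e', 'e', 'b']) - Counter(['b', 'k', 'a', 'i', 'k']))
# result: Counter({'e': 2, 'c': 1})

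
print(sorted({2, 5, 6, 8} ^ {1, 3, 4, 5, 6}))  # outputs [1, 2, 3, 4, 8]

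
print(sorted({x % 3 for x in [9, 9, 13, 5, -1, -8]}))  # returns [0, 1, 2]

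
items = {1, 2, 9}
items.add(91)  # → {1, 2, 9, 91}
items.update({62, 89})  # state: {1, 2, 9, 62, 89, 91}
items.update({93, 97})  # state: {1, 2, 9, 62, 89, 91, 93, 97}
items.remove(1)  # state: {2, 9, 62, 89, 91, 93, 97}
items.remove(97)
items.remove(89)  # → {2, 9, 62, 91, 93}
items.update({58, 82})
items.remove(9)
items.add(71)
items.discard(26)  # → {2, 58, 62, 71, 82, 91, 93}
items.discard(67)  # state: {2, 58, 62, 71, 82, 91, 93}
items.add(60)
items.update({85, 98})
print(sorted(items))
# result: [2, 58, 60, 62, 71, 82, 85, 91, 93, 98]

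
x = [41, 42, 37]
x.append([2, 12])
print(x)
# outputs [41, 42, 37, [2, 12]]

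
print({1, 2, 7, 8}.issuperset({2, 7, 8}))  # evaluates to True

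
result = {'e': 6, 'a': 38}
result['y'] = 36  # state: {'e': 6, 'a': 38, 'y': 36}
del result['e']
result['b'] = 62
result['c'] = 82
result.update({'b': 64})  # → {'a': 38, 'y': 36, 'b': 64, 'c': 82}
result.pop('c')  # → 82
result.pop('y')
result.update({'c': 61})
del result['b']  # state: {'a': 38, 'c': 61}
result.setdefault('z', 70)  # 70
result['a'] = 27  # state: {'a': 27, 'c': 61, 'z': 70}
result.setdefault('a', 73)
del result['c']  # {'a': 27, 'z': 70}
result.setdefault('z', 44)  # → 70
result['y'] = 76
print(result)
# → {'a': 27, 'z': 70, 'y': 76}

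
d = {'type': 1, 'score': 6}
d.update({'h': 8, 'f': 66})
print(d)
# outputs {'type': 1, 'score': 6, 'h': 8, 'f': 66}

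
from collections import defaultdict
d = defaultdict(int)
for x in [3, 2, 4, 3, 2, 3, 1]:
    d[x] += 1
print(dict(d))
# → {3: 3, 2: 2, 4: 1, 1: 1}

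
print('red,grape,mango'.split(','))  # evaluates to ['red', 'grape', 'mango']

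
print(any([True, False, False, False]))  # True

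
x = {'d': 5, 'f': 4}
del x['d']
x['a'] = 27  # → {'f': 4, 'a': 27}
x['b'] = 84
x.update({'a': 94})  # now {'f': 4, 'a': 94, 'b': 84}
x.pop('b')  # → 84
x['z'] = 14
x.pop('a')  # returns 94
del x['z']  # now {'f': 4}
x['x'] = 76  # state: {'f': 4, 'x': 76}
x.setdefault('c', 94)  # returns 94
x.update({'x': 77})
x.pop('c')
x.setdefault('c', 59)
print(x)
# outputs {'f': 4, 'x': 77, 'c': 59}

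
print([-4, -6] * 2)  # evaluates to [-4, -6, -4, -6]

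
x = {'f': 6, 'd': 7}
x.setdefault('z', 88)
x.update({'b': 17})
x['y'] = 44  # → {'f': 6, 'd': 7, 'z': 88, 'b': 17, 'y': 44}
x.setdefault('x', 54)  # 54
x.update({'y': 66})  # {'f': 6, 'd': 7, 'z': 88, 'b': 17, 'y': 66, 'x': 54}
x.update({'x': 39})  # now {'f': 6, 'd': 7, 'z': 88, 'b': 17, 'y': 66, 'x': 39}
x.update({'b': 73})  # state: {'f': 6, 'd': 7, 'z': 88, 'b': 73, 'y': 66, 'x': 39}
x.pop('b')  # 73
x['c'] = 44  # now {'f': 6, 'd': 7, 'z': 88, 'y': 66, 'x': 39, 'c': 44}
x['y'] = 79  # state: {'f': 6, 'd': 7, 'z': 88, 'y': 79, 'x': 39, 'c': 44}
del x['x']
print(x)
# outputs {'f': 6, 'd': 7, 'z': 88, 'y': 79, 'c': 44}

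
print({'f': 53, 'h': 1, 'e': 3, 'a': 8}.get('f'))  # 53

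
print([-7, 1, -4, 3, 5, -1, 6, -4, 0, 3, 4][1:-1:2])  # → [1, 3, -1, -4, 3]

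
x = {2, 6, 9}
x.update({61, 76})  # {2, 6, 9, 61, 76}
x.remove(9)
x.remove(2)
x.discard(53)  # {6, 61, 76}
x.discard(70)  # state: {6, 61, 76}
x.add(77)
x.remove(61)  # {6, 76, 77}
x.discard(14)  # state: {6, 76, 77}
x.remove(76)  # {6, 77}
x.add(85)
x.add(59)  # {6, 59, 77, 85}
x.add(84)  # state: {6, 59, 77, 84, 85}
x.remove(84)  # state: {6, 59, 77, 85}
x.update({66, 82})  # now {6, 59, 66, 77, 82, 85}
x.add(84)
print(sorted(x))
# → [6, 59, 66, 77, 82, 84, 85]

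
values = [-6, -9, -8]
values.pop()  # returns -8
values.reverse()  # [-9, -6]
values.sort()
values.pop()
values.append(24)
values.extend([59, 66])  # [-9, 24, 59, 66]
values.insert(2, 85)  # [-9, 24, 85, 59, 66]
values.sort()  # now [-9, 24, 59, 66, 85]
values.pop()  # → 85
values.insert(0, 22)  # [22, -9, 24, 59, 66]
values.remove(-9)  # [22, 24, 59, 66]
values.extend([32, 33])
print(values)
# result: [22, 24, 59, 66, 32, 33]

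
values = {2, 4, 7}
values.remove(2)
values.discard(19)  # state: {4, 7}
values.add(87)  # {4, 7, 87}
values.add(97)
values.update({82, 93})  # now {4, 7, 82, 87, 93, 97}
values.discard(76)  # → {4, 7, 82, 87, 93, 97}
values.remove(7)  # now {4, 82, 87, 93, 97}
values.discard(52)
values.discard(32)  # {4, 82, 87, 93, 97}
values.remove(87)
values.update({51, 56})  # {4, 51, 56, 82, 93, 97}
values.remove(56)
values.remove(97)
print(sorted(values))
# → [4, 51, 82, 93]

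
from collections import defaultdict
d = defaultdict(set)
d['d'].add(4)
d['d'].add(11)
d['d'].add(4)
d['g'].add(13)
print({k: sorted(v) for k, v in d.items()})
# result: {'d': [4, 11], 'g': [13]}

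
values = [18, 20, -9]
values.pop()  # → -9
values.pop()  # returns 20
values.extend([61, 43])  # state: [18, 61, 43]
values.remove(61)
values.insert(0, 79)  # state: [79, 18, 43]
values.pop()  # 43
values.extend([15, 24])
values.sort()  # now [15, 18, 24, 79]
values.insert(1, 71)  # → [15, 71, 18, 24, 79]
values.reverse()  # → [79, 24, 18, 71, 15]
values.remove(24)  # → [79, 18, 71, 15]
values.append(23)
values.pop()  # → 23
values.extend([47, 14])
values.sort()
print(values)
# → [14, 15, 18, 47, 71, 79]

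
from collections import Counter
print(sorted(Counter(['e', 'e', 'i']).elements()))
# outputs ['e', 'e', 'i']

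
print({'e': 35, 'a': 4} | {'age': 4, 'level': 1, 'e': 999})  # {'e': 999, 'a': 4, 'age': 4, 'level': 1}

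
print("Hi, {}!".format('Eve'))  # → Hi, Eve!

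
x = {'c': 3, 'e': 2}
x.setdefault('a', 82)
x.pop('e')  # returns 2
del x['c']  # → {'a': 82}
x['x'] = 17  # {'a': 82, 'x': 17}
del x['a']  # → {'x': 17}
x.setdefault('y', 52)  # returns 52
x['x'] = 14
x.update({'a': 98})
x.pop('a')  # 98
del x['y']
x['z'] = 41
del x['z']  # {'x': 14}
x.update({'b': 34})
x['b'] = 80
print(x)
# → {'x': 14, 'b': 80}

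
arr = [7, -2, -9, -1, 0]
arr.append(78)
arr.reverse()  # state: [78, 0, -1, -9, -2, 7]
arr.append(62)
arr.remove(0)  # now [78, -1, -9, -2, 7, 62]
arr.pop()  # 62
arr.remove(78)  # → [-1, -9, -2, 7]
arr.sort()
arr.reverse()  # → [7, -1, -2, -9]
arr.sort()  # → [-9, -2, -1, 7]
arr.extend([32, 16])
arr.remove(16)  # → [-9, -2, -1, 7, 32]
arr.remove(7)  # [-9, -2, -1, 32]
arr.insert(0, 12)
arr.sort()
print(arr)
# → [-9, -2, -1, 12, 32]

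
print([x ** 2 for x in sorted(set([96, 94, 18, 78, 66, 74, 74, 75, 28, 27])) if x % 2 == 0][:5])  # [324, 784, 4356, 5476, 6084]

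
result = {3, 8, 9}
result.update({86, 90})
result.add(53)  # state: {3, 8, 9, 53, 86, 90}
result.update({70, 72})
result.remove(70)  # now {3, 8, 9, 53, 72, 86, 90}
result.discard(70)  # {3, 8, 9, 53, 72, 86, 90}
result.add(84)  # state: {3, 8, 9, 53, 72, 84, 86, 90}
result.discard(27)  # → {3, 8, 9, 53, 72, 84, 86, 90}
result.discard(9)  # {3, 8, 53, 72, 84, 86, 90}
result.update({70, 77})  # {3, 8, 53, 70, 72, 77, 84, 86, 90}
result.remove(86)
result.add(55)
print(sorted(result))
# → [3, 8, 53, 55, 70, 72, 77, 84, 90]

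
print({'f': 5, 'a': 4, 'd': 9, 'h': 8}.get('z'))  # None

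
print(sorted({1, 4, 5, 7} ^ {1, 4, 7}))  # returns [5]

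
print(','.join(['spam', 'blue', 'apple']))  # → spam,blue,apple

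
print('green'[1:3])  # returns re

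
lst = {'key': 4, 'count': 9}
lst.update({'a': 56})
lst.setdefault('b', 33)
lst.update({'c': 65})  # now {'key': 4, 'count': 9, 'a': 56, 'b': 33, 'c': 65}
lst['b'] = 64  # {'key': 4, 'count': 9, 'a': 56, 'b': 64, 'c': 65}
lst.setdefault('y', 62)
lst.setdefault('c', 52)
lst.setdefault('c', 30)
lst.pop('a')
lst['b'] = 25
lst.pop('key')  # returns 4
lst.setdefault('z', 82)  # 82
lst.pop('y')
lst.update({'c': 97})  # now {'count': 9, 'b': 25, 'c': 97, 'z': 82}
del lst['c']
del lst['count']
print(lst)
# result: {'b': 25, 'z': 82}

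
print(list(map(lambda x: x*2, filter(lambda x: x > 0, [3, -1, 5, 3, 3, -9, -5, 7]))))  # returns [6, 10, 6, 6, 14]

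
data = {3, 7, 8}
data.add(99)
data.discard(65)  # {3, 7, 8, 99}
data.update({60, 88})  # {3, 7, 8, 60, 88, 99}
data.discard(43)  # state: {3, 7, 8, 60, 88, 99}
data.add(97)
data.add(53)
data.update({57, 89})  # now {3, 7, 8, 53, 57, 60, 88, 89, 97, 99}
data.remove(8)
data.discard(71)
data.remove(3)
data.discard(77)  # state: {7, 53, 57, 60, 88, 89, 97, 99}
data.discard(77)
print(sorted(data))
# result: [7, 53, 57, 60, 88, 89, 97, 99]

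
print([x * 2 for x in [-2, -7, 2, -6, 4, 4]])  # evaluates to [-4, -14, 4, -12, 8, 8]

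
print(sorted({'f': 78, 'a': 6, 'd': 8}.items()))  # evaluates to [('a', 6), ('d', 8), ('f', 78)]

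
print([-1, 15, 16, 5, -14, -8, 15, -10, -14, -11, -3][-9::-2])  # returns [16, -1]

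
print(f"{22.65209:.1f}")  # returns 22.7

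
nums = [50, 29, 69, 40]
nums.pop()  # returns 40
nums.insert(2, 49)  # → [50, 29, 49, 69]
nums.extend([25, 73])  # [50, 29, 49, 69, 25, 73]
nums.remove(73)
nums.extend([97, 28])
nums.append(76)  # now [50, 29, 49, 69, 25, 97, 28, 76]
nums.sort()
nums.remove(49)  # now [25, 28, 29, 50, 69, 76, 97]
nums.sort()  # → [25, 28, 29, 50, 69, 76, 97]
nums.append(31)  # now [25, 28, 29, 50, 69, 76, 97, 31]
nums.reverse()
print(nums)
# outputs [31, 97, 76, 69, 50, 29, 28, 25]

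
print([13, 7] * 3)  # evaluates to [13, 7, 13, 7, 13, 7]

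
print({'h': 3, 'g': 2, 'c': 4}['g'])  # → 2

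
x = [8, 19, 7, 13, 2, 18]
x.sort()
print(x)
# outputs [2, 7, 8, 13, 18, 19]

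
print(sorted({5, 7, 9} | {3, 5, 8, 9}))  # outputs [3, 5, 7, 8, 9]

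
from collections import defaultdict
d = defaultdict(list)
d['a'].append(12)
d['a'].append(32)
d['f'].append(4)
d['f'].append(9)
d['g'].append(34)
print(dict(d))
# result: {'a': [12, 32], 'f': [4, 9], 'g': [34]}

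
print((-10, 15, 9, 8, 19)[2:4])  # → (9, 8)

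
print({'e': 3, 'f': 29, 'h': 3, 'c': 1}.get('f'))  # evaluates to 29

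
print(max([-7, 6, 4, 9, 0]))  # 9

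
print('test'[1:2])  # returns e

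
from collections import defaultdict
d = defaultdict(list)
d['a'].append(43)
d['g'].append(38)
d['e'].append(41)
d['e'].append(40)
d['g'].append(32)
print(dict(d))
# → {'a': [43], 'g': [38, 32], 'e': [41, 40]}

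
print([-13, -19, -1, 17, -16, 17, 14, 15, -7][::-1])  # [-7, 15, 14, 17, -16, 17, -1, -19, -13]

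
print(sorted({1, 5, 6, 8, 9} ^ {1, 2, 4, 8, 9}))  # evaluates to [2, 4, 5, 6]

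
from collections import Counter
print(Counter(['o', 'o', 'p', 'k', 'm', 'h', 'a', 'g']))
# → Counter({'o': 2, 'p': 1, 'k': 1, 'm': 1, 'h': 1, 'a': 1, 'g': 1})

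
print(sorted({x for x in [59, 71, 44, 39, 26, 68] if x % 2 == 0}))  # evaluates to [26, 44, 68]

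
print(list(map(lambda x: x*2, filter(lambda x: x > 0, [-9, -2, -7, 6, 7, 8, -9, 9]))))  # [12, 14, 16, 18]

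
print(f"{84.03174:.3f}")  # 84.032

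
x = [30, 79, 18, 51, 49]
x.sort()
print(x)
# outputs [18, 30, 49, 51, 79]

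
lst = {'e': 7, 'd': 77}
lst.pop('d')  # 77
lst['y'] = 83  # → {'e': 7, 'y': 83}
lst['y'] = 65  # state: {'e': 7, 'y': 65}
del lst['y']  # {'e': 7}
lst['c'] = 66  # {'e': 7, 'c': 66}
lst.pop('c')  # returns 66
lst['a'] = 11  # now {'e': 7, 'a': 11}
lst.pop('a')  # 11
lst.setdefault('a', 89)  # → 89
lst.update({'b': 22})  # {'e': 7, 'a': 89, 'b': 22}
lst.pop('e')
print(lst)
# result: {'a': 89, 'b': 22}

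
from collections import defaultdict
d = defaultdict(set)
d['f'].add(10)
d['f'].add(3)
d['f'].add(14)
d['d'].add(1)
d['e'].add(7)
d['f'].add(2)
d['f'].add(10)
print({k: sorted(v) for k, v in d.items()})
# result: {'f': [2, 3, 10, 14], 'd': [1], 'e': [7]}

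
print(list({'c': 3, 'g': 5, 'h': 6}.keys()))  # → ['c', 'g', 'h']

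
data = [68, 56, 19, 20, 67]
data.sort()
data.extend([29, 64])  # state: [19, 20, 56, 67, 68, 29, 64]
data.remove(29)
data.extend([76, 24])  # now [19, 20, 56, 67, 68, 64, 76, 24]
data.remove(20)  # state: [19, 56, 67, 68, 64, 76, 24]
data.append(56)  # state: [19, 56, 67, 68, 64, 76, 24, 56]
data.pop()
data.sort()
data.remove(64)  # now [19, 24, 56, 67, 68, 76]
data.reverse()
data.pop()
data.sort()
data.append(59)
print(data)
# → [24, 56, 67, 68, 76, 59]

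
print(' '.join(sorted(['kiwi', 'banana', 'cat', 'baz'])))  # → banana baz cat kiwi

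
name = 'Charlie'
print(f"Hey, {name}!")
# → Hey, Charlie!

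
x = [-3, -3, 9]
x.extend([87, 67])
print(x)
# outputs [-3, -3, 9, 87, 67]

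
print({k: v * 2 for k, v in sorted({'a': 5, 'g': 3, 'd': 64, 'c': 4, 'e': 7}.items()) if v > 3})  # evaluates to {'a': 10, 'c': 8, 'd': 128, 'e': 14}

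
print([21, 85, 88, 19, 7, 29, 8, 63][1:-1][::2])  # [85, 19, 29]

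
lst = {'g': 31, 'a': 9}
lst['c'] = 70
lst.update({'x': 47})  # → {'g': 31, 'a': 9, 'c': 70, 'x': 47}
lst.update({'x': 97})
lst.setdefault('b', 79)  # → 79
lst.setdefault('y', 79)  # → 79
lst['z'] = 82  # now {'g': 31, 'a': 9, 'c': 70, 'x': 97, 'b': 79, 'y': 79, 'z': 82}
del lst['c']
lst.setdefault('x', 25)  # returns 97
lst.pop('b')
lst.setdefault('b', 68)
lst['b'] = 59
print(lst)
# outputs {'g': 31, 'a': 9, 'x': 97, 'y': 79, 'z': 82, 'b': 59}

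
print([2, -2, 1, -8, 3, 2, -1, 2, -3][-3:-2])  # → [-1]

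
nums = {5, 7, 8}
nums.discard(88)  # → {5, 7, 8}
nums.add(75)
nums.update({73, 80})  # {5, 7, 8, 73, 75, 80}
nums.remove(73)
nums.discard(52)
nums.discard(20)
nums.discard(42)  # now {5, 7, 8, 75, 80}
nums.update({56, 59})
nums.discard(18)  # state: {5, 7, 8, 56, 59, 75, 80}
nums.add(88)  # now {5, 7, 8, 56, 59, 75, 80, 88}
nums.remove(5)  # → {7, 8, 56, 59, 75, 80, 88}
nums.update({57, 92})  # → {7, 8, 56, 57, 59, 75, 80, 88, 92}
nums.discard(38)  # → {7, 8, 56, 57, 59, 75, 80, 88, 92}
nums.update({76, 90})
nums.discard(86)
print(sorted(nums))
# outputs [7, 8, 56, 57, 59, 75, 76, 80, 88, 90, 92]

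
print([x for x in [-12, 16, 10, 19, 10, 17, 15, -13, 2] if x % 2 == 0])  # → [-12, 16, 10, 10, 2]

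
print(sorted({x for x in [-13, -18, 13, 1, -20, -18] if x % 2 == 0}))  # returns [-20, -18]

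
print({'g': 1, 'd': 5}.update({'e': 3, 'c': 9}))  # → None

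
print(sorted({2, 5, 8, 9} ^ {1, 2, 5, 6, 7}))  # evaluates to [1, 6, 7, 8, 9]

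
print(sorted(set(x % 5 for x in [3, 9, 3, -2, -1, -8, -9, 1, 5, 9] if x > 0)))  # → [0, 1, 3, 4]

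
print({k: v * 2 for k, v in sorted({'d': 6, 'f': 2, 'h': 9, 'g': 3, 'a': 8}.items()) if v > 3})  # {'a': 16, 'd': 12, 'h': 18}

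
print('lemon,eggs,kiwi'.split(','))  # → ['lemon', 'eggs', 'kiwi']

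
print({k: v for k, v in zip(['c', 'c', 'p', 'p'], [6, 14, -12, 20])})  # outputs {'c': 14, 'p': 20}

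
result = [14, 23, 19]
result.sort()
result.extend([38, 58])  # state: [14, 19, 23, 38, 58]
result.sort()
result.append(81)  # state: [14, 19, 23, 38, 58, 81]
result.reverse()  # [81, 58, 38, 23, 19, 14]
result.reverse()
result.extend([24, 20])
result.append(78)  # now [14, 19, 23, 38, 58, 81, 24, 20, 78]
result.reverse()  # [78, 20, 24, 81, 58, 38, 23, 19, 14]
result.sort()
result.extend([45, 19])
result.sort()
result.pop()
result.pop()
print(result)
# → [14, 19, 19, 20, 23, 24, 38, 45, 58]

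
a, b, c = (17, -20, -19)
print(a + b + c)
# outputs -22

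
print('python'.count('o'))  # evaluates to 1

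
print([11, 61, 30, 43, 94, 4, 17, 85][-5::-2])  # [43, 61]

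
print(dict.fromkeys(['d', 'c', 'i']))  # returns {'d': None, 'c': None, 'i': None}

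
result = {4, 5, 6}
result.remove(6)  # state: {4, 5}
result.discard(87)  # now {4, 5}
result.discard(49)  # {4, 5}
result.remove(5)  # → {4}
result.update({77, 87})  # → {4, 77, 87}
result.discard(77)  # {4, 87}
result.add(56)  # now {4, 56, 87}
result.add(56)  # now {4, 56, 87}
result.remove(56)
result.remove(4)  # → {87}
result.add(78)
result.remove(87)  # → {78}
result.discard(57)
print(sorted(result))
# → [78]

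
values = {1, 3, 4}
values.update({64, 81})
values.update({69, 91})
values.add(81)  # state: {1, 3, 4, 64, 69, 81, 91}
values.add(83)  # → {1, 3, 4, 64, 69, 81, 83, 91}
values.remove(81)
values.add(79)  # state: {1, 3, 4, 64, 69, 79, 83, 91}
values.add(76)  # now {1, 3, 4, 64, 69, 76, 79, 83, 91}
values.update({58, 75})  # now {1, 3, 4, 58, 64, 69, 75, 76, 79, 83, 91}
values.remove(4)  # {1, 3, 58, 64, 69, 75, 76, 79, 83, 91}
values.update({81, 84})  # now {1, 3, 58, 64, 69, 75, 76, 79, 81, 83, 84, 91}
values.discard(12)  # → {1, 3, 58, 64, 69, 75, 76, 79, 81, 83, 84, 91}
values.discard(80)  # {1, 3, 58, 64, 69, 75, 76, 79, 81, 83, 84, 91}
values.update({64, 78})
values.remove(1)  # {3, 58, 64, 69, 75, 76, 78, 79, 81, 83, 84, 91}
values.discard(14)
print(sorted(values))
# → [3, 58, 64, 69, 75, 76, 78, 79, 81, 83, 84, 91]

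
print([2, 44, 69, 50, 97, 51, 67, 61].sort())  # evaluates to None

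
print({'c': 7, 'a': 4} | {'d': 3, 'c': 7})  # {'c': 7, 'a': 4, 'd': 3}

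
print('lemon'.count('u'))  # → 0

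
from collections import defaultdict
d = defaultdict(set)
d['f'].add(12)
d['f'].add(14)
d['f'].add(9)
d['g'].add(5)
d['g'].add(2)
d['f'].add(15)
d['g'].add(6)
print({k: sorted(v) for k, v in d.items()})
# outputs {'f': [9, 12, 14, 15], 'g': [2, 5, 6]}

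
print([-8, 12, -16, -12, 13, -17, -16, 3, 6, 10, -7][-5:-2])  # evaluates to [-16, 3, 6]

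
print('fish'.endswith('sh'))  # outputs True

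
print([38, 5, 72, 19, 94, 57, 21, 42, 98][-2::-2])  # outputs [42, 57, 19, 5]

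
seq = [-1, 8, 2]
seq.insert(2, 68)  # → [-1, 8, 68, 2]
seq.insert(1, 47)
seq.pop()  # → 2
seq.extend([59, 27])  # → [-1, 47, 8, 68, 59, 27]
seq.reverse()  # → [27, 59, 68, 8, 47, -1]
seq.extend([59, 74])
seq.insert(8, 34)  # [27, 59, 68, 8, 47, -1, 59, 74, 34]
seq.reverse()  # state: [34, 74, 59, -1, 47, 8, 68, 59, 27]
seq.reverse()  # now [27, 59, 68, 8, 47, -1, 59, 74, 34]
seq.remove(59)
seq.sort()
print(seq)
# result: [-1, 8, 27, 34, 47, 59, 68, 74]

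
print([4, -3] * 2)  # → [4, -3, 4, -3]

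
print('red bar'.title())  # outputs Red Bar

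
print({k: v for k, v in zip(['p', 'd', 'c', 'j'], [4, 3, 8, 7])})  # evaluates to {'p': 4, 'd': 3, 'c': 8, 'j': 7}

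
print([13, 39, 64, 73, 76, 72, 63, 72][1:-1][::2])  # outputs [39, 73, 72]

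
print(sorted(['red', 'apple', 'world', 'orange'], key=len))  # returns ['red', 'apple', 'world', 'orange']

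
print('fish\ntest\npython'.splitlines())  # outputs ['fish', 'test', 'python']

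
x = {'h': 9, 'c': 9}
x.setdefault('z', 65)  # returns 65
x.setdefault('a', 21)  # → 21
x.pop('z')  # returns 65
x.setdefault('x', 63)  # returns 63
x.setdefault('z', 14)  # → 14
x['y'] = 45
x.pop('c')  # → 9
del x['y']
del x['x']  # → {'h': 9, 'a': 21, 'z': 14}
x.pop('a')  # 21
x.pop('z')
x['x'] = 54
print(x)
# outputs {'h': 9, 'x': 54}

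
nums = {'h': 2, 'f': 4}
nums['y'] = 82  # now {'h': 2, 'f': 4, 'y': 82}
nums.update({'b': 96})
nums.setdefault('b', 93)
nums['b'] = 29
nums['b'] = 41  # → {'h': 2, 'f': 4, 'y': 82, 'b': 41}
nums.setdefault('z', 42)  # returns 42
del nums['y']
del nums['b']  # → {'h': 2, 'f': 4, 'z': 42}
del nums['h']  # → {'f': 4, 'z': 42}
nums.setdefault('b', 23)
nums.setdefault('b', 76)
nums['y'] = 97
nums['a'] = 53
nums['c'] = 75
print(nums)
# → {'f': 4, 'z': 42, 'b': 23, 'y': 97, 'a': 53, 'c': 75}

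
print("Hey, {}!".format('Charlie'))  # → Hey, Charlie!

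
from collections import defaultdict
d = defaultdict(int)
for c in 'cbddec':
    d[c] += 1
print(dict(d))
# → {'c': 2, 'b': 1, 'd': 2, 'e': 1}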